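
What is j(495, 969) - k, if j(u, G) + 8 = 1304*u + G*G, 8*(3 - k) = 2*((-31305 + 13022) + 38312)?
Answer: 6357749/4 ≈ 1.5894e+6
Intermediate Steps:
k = -20017/4 (k = 3 - ((-31305 + 13022) + 38312)/4 = 3 - (-18283 + 38312)/4 = 3 - 20029/4 = -20017/4 ≈ -5004.3)
j(u, G) = -8 + G² + 1304*u (j(u, G) = -8 + (1304*u + G*G) = -8 + (1304*u + G²) = -8 + (G² + 1304*u) = -8 + G² + 1304*u)
j(495, 969) - k = (-8 + 969² + 1304*495) - 1*(-20017/4) = (-8 + 938961 + 645480) + 20017/4 = 1584433 + 20017/4 = 6357749/4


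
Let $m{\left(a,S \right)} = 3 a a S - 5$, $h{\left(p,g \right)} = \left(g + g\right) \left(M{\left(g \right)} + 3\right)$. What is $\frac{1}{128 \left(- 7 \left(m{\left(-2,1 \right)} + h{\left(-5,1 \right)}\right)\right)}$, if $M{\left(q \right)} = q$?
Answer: $- \frac{1}{13440} \approx -7.4405 \cdot 10^{-5}$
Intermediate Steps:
$h{\left(p,g \right)} = 2 g \left(3 + g\right)$ ($h{\left(p,g \right)} = \left(g + g\right) \left(g + 3\right) = 2 g \left(3 + g\right)$)
$m{\left(a,S \right)} = -5 + 3 S a^{2}$ ($m{\left(a,S \right)} = 3 a^{2} S - 5 = 3 S a^{2} - 5 = -5 + 3 S a^{2}$)
$\frac{1}{128 \left(- 7 \left(m{\left(-2,1 \right)} + h{\left(-5,1 \right)}\right)\right)} = \frac{1}{128 \left(- 7 \left(\left(-5 + 3 \cdot 1 \left(-2\right)^{2}\right) + 2 \cdot 1 \left(3 + 1\right)\right)\right)} = \frac{1}{128 \left(- 7 \left(\left(-5 + 3 \cdot 1 \cdot 4\right) + 2 \cdot 1 \cdot 4\right)\right)} = \frac{1}{128 \left(- 7 \left(\left(-5 + 12\right) + 8\right)\right)} = \frac{1}{128 \left(- 7 \left(7 + 8\right)\right)} = \frac{1}{128 \left(\left(-7\right) 15\right)} = \frac{1}{128 \left(-105\right)} = \frac{1}{-13440} = - \frac{1}{13440}$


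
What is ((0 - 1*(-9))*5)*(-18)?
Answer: -810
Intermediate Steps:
((0 - 1*(-9))*5)*(-18) = ((0 + 9)*5)*(-18) = (9*5)*(-18) = 45*(-18) = -810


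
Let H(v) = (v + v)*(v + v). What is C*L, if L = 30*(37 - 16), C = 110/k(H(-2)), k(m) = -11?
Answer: -6300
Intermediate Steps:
H(v) = 4*v² (H(v) = (2*v)*(2*v) = 4*v²)
C = -10 (C = 110/(-11) = 110*(-1/11) = -10)
L = 630 (L = 30*21 = 630)
C*L = -10*630 = -6300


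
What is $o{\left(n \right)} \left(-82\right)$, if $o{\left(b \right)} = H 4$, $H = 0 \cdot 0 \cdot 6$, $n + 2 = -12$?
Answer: $0$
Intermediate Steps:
$n = -14$ ($n = -2 - 12 = -14$)
$H = 0$ ($H = 0 \cdot 6 = 0$)
$o{\left(b \right)} = 0$ ($o{\left(b \right)} = 0 \cdot 4 = 0$)
$o{\left(n \right)} \left(-82\right) = 0 \left(-82\right) = 0$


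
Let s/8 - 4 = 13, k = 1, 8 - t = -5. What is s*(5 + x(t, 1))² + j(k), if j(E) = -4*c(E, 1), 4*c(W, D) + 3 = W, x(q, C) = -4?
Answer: 138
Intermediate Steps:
t = 13 (t = 8 - 1*(-5) = 8 + 5 = 13)
c(W, D) = -¾ + W/4
s = 136 (s = 32 + 8*13 = 32 + 104 = 136)
j(E) = 3 - E (j(E) = -4*(-¾ + E/4) = 3 - E)
s*(5 + x(t, 1))² + j(k) = 136*(5 - 4)² + (3 - 1*1) = 136*1² + (3 - 1) = 136*1 + 2 = 136 + 2 = 138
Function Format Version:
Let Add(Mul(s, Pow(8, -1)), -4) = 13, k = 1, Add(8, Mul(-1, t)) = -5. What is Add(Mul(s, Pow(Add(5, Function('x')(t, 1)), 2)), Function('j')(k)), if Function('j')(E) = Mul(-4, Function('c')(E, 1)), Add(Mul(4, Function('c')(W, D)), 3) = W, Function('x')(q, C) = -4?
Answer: 138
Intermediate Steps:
t = 13 (t = Add(8, Mul(-1, -5)) = Add(8, 5) = 13)
Function('c')(W, D) = Add(Rational(-3, 4), Mul(Rational(1, 4), W))
s = 136 (s = Add(32, Mul(8, 13)) = Add(32, 104) = 136)
Function('j')(E) = Add(3, Mul(-1, E)) (Function('j')(E) = Mul(-4, Add(Rational(-3, 4), Mul(Rational(1, 4), E))) = Add(3, Mul(-1, E)))
Add(Mul(s, Pow(Add(5, Function('x')(t, 1)), 2)), Function('j')(k)) = Add(Mul(136, Pow(Add(5, -4), 2)), Add(3, Mul(-1, 1))) = Add(Mul(136, Pow(1, 2)), Add(3, -1)) = Add(Mul(136, 1), 2) = Add(136, 2) = 138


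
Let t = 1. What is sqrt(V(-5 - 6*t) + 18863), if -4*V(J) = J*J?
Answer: sqrt(75331)/2 ≈ 137.23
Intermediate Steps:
V(J) = -J**2/4 (V(J) = -J*J/4 = -J**2/4)
sqrt(V(-5 - 6*t) + 18863) = sqrt(-(-5 - 6*1)**2/4 + 18863) = sqrt(-(-5 - 6)**2/4 + 18863) = sqrt(-1/4*(-11)**2 + 18863) = sqrt(-1/4*121 + 18863) = sqrt(-121/4 + 18863) = sqrt(75331/4) = sqrt(75331)/2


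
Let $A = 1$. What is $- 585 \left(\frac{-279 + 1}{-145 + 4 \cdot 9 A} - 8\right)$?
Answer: $\frac{347490}{109} \approx 3188.0$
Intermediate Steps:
$- 585 \left(\frac{-279 + 1}{-145 + 4 \cdot 9 A} - 8\right) = - 585 \left(\frac{-279 + 1}{-145 + 4 \cdot 9 \cdot 1} - 8\right) = - 585 \left(- \frac{278}{-145 + 36 \cdot 1} - 8\right) = - 585 \left(- \frac{278}{-145 + 36} - 8\right) = - 585 \left(- \frac{278}{-109} - 8\right) = - 585 \left(\left(-278\right) \left(- \frac{1}{109}\right) - 8\right) = - 585 \left(\frac{278}{109} - 8\right) = \left(-585\right) \left(- \frac{594}{109}\right) = \frac{347490}{109}$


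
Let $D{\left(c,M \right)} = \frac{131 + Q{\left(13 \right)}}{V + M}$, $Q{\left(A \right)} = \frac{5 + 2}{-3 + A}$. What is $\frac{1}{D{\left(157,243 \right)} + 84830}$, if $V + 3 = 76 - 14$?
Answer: $\frac{3020}{256187917} \approx 1.1788 \cdot 10^{-5}$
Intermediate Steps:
$Q{\left(A \right)} = \frac{7}{-3 + A}$
$V = 59$ ($V = -3 + \left(76 - 14\right) = -3 + 62 = 59$)
$D{\left(c,M \right)} = \frac{1317}{10 \left(59 + M\right)}$ ($D{\left(c,M \right)} = \frac{131 + \frac{7}{-3 + 13}}{59 + M} = \frac{131 + \frac{7}{10}}{59 + M} = \frac{1317}{10 \left(59 + M\right)}$)
$\frac{1}{D{\left(157,243 \right)} + 84830} = \frac{1}{\frac{1317}{10 \left(59 + 243\right)} + 84830} = \frac{1}{\frac{1317}{10 \cdot 302} + 84830} = \frac{1}{\frac{1317}{10} \cdot \frac{1}{302} + 84830} = \frac{1}{\frac{1317}{3020} + 84830} = \frac{1}{\frac{256187917}{3020}} = \frac{3020}{256187917}$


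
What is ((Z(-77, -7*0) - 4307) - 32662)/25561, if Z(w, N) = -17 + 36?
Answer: -36950/25561 ≈ -1.4456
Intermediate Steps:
Z(w, N) = 19
((Z(-77, -7*0) - 4307) - 32662)/25561 = ((19 - 4307) - 32662)/25561 = (-4288 - 32662)*(1/25561) = -36950*1/25561 = -36950/25561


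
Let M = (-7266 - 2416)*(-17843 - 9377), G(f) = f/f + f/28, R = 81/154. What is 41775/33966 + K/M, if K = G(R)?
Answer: 7912198256960773/6433171158617280 ≈ 1.2299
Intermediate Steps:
R = 81/154 (R = 81*(1/154) = 81/154 ≈ 0.52597)
G(f) = 1 + f/28 (G(f) = 1 + f*(1/28) = 1 + f/28)
K = 4393/4312 (K = 1 + (1/28)*(81/154) = 1 + 81/4312 = 4393/4312 ≈ 1.0188)
M = 263544040 (M = -9682*(-27220) = 263544040)
41775/33966 + K/M = 41775/33966 + (4393/4312)/263544040 = 41775*(1/33966) + (4393/4312)*(1/263544040) = 13925/11322 + 4393/1136401900480 = 7912198256960773/6433171158617280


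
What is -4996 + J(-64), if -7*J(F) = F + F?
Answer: -34844/7 ≈ -4977.7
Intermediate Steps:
J(F) = -2*F/7 (J(F) = -(F + F)/7 = -2*F/7)
-4996 + J(-64) = -4996 - 2/7*(-64) = -4996 + 128/7 = -34844/7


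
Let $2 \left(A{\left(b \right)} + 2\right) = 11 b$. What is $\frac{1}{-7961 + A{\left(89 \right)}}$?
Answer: $- \frac{2}{14947} \approx -0.00013381$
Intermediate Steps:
$A{\left(b \right)} = -2 + \frac{11 b}{2}$
$\frac{1}{-7961 + A{\left(89 \right)}} = \frac{1}{-7961 + \left(-2 + \frac{11}{2} \cdot 89\right)} = \frac{1}{-7961 + \left(-2 + \frac{979}{2}\right)} = \frac{1}{-7961 + \frac{975}{2}} = \frac{1}{- \frac{14947}{2}} = - \frac{2}{14947}$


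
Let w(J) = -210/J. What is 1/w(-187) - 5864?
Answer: -1231253/210 ≈ -5863.1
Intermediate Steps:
1/w(-187) - 5864 = 1/(-210/(-187)) - 5864 = 1/(-210*(-1/187)) - 5864 = 1/(210/187) - 5864 = 187/210 - 5864 = -1231253/210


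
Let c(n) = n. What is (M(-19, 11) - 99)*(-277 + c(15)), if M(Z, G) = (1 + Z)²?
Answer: -58950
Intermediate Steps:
(M(-19, 11) - 99)*(-277 + c(15)) = ((1 - 19)² - 99)*(-277 + 15) = ((-18)² - 99)*(-262) = (324 - 99)*(-262) = 225*(-262) = -58950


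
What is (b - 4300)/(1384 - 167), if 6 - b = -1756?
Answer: -2538/1217 ≈ -2.0855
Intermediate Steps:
b = 1762 (b = 6 - 1*(-1756) = 6 + 1756 = 1762)
(b - 4300)/(1384 - 167) = (1762 - 4300)/(1384 - 167) = -2538/1217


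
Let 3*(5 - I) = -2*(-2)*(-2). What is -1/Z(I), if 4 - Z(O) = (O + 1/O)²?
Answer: 4761/270400 ≈ 0.017607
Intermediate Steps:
I = 23/3 (I = 5 - (-2*(-2))*(-2)/3 = 5 - 4*(-2)/3 = 5 - ⅓*(-8) = 5 + 8/3 = 23/3 ≈ 7.6667)
Z(O) = 4 - (O + 1/O)²
-1/Z(I) = -1/(2 - 1/(23/3)² - (23/3)²) = -1/(2 - 1*9/529 - 1*529/9) = -1/(2 - 9/529 - 529/9) = -1/(-270400/4761) = -1*(-4761/270400) = 4761/270400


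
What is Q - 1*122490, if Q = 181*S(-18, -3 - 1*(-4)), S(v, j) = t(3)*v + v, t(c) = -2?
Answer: -119232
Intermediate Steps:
S(v, j) = -v (S(v, j) = -2*v + v = -v)
Q = 3258 (Q = 181*(-1*(-18)) = 181*18 = 3258)
Q - 1*122490 = 3258 - 1*122490 = 3258 - 122490 = -119232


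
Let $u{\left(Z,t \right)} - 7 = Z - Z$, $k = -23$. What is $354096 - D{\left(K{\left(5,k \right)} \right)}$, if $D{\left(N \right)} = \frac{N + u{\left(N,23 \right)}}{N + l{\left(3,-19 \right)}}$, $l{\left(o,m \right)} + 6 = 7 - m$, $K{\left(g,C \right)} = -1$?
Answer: $\frac{6727818}{19} \approx 3.541 \cdot 10^{5}$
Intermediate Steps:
$u{\left(Z,t \right)} = 7$ ($u{\left(Z,t \right)} = 7 + \left(Z - Z\right) = 7 + 0 = 7$)
$l{\left(o,m \right)} = 1 - m$ ($l{\left(o,m \right)} = -6 - \left(-7 + m\right) = 1 - m$)
$D{\left(N \right)} = \frac{7 + N}{20 + N}$ ($D{\left(N \right)} = \frac{N + 7}{N + \left(1 - -19\right)} = \frac{7 + N}{N + \left(1 + 19\right)} = \frac{7 + N}{N + 20} = \frac{7 + N}{20 + N}$)
$354096 - D{\left(K{\left(5,k \right)} \right)} = 354096 - \frac{7 - 1}{20 - 1} = 354096 - \frac{1}{19} \cdot 6 = 354096 - \frac{6}{19} = \frac{6727818}{19}$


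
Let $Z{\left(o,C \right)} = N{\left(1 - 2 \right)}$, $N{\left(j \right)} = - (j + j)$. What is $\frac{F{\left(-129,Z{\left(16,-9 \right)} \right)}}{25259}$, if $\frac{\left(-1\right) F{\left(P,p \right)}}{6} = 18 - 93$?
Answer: $\frac{450}{25259} \approx 0.017815$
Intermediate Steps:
$N{\left(j \right)} = - 2 j$
$Z{\left(o,C \right)} = 2$ ($Z{\left(o,C \right)} = - 2 \left(1 - 2\right) = \left(-2\right) \left(-1\right) = 2$)
$F{\left(P,p \right)} = 450$ ($F{\left(P,p \right)} = - 6 \left(18 - 93\right) = \left(-6\right) \left(-75\right) = 450$)
$\frac{F{\left(-129,Z{\left(16,-9 \right)} \right)}}{25259} = \frac{450}{25259}$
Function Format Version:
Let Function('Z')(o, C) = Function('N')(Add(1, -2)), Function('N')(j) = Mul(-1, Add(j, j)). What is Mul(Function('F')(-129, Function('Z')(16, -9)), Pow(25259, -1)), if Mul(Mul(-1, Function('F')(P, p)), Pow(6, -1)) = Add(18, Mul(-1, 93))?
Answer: Rational(450, 25259) ≈ 0.017815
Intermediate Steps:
Function('N')(j) = Mul(-2, j) (Function('N')(j) = Mul(-1, Mul(2, j)) = Mul(-2, j))
Function('Z')(o, C) = 2 (Function('Z')(o, C) = Mul(-2, Add(1, -2)) = Mul(-2, -1) = 2)
Function('F')(P, p) = 450 (Function('F')(P, p) = Mul(-6, Add(18, Mul(-1, 93))) = Mul(-6, Add(18, -93)) = Mul(-6, -75) = 450)
Mul(Function('F')(-129, Function('Z')(16, -9)), Pow(25259, -1)) = Mul(450, Pow(25259, -1)) = Mul(450, Rational(1, 25259)) = Rational(450, 25259)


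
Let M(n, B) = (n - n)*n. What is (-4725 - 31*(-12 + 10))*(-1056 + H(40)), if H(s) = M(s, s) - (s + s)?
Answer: 5297168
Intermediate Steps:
M(n, B) = 0 (M(n, B) = 0*n = 0)
H(s) = -2*s (H(s) = 0 - (s + s) = 0 - 2*s = -2*s)
(-4725 - 31*(-12 + 10))*(-1056 + H(40)) = (-4725 - 31*(-12 + 10))*(-1056 - 2*40) = (-4725 - 31*(-2))*(-1056 - 80) = (-4725 + 62)*(-1136) = -4663*(-1136) = 5297168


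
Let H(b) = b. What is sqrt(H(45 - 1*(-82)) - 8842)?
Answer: I*sqrt(8715) ≈ 93.354*I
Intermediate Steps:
sqrt(H(45 - 1*(-82)) - 8842) = sqrt((45 - 1*(-82)) - 8842) = sqrt((45 + 82) - 8842) = sqrt(127 - 8842) = sqrt(-8715) = I*sqrt(8715)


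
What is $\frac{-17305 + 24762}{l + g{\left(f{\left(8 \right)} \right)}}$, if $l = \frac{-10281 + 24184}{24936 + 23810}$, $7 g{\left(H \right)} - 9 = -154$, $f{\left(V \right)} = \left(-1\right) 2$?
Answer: $- \frac{2544492454}{6970849} \approx -365.02$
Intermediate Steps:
$f{\left(V \right)} = -2$
$g{\left(H \right)} = - \frac{145}{7}$ ($g{\left(H \right)} = \frac{9}{7} + \frac{1}{7} \left(-154\right) = \frac{9}{7} - 22 = - \frac{145}{7}$)
$l = \frac{13903}{48746} \approx 0.28521$
$\frac{-17305 + 24762}{l + g{\left(f{\left(8 \right)} \right)}} = \frac{-17305 + 24762}{\frac{13903}{48746} - \frac{145}{7}} = \frac{7457}{- \frac{6970849}{341222}} = 7457 \left(- \frac{341222}{6970849}\right) = - \frac{2544492454}{6970849}$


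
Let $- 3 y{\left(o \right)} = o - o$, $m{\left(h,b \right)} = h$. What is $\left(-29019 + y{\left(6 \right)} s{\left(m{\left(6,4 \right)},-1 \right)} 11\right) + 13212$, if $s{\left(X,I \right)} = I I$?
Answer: $-15807$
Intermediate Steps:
$s{\left(X,I \right)} = I^{2}$
$y{\left(o \right)} = 0$ ($y{\left(o \right)} = - \frac{o - o}{3} = \left(- \frac{1}{3}\right) 0 = 0$)
$\left(-29019 + y{\left(6 \right)} s{\left(m{\left(6,4 \right)},-1 \right)} 11\right) + 13212 = \left(-29019 + 0 \left(-1\right)^{2} \cdot 11\right) + 13212 = \left(-29019 + 0 \cdot 1 \cdot 11\right) + 13212 = \left(-29019 + 0 \cdot 11\right) + 13212 = \left(-29019 + 0\right) + 13212 = -29019 + 13212 = -15807$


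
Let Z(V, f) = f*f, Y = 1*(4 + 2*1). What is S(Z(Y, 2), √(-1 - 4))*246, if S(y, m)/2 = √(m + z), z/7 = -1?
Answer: 492*√(-7 + I*√5) ≈ 205.37 + 1317.8*I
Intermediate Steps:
z = -7 (z = 7*(-1) = -7)
Y = 6 (Y = 1*(4 + 2) = 1*6 = 6)
Z(V, f) = f²
S(y, m) = 2*√(-7 + m) (S(y, m) = 2*√(m - 7) = 2*√(-7 + m))
S(Z(Y, 2), √(-1 - 4))*246 = (2*√(-7 + √(-1 - 4)))*246 = (2*√(-7 + √(-5)))*246 = (2*√(-7 + I*√5))*246 = 492*√(-7 + I*√5)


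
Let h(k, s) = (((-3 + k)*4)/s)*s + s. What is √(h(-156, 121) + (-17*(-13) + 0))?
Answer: 7*I*√6 ≈ 17.146*I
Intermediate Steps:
h(k, s) = -12 + s + 4*k (h(k, s) = ((-12 + 4*k)/s)*s + s = (-12 + 4*k) + s = -12 + s + 4*k)
√(h(-156, 121) + (-17*(-13) + 0)) = √((-12 + 121 + 4*(-156)) + (-17*(-13) + 0)) = √((-12 + 121 - 624) + (221 + 0)) = √(-515 + 221) = √(-294) = 7*I*√6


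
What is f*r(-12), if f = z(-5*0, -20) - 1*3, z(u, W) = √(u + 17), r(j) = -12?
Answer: 36 - 12*√17 ≈ -13.477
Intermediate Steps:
z(u, W) = √(17 + u)
f = -3 + √17 (f = √(17 - 5*0) - 1*3 = √(17 + 0) - 3 = √17 - 3 = -3 + √17 ≈ 1.1231)
f*r(-12) = (-3 + √17)*(-12) = 36 - 12*√17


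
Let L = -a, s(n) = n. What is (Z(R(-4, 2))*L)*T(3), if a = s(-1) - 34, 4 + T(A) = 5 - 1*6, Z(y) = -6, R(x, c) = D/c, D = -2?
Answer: 1050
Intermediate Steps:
R(x, c) = -2/c
T(A) = -5 (T(A) = -4 + (5 - 1*6) = -4 + (5 - 6) = -4 - 1 = -5)
a = -35 (a = -1 - 34 = -35)
L = 35 (L = -1*(-35) = 35)
(Z(R(-4, 2))*L)*T(3) = -6*35*(-5) = -210*(-5) = 1050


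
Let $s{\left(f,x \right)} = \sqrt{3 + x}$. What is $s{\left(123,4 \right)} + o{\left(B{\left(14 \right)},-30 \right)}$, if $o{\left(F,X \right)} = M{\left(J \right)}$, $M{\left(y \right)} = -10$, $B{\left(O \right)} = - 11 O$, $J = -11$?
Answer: $-10 + \sqrt{7} \approx -7.3542$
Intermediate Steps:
$o{\left(F,X \right)} = -10$
$s{\left(123,4 \right)} + o{\left(B{\left(14 \right)},-30 \right)} = \sqrt{3 + 4} - 10 = \sqrt{7} - 10 = -10 + \sqrt{7}$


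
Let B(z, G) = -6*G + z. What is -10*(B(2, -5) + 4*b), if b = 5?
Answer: -520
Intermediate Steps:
B(z, G) = z - 6*G
-10*(B(2, -5) + 4*b) = -10*((2 - 6*(-5)) + 4*5) = -10*((2 + 30) + 20) = -10*(32 + 20) = -10*52 = -520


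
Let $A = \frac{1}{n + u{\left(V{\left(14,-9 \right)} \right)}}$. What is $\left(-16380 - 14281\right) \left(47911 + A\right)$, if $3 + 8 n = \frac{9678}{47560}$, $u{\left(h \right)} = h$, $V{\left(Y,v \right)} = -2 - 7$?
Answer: $- \frac{2612845701541391}{1778661} \approx -1.469 \cdot 10^{9}$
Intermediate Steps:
$V{\left(Y,v \right)} = -9$ ($V{\left(Y,v \right)} = -2 - 7 = -9$)
$n = - \frac{66501}{190240}$ ($n = - \frac{3}{8} + \frac{9678 \cdot \frac{1}{47560}}{8} = - \frac{3}{8} + \frac{1}{8} \cdot \frac{4839}{23780} = - \frac{3}{8} + \frac{4839}{190240} = - \frac{66501}{190240} \approx -0.34956$)
$A = - \frac{190240}{1778661}$ ($A = \frac{1}{- \frac{66501}{190240} - 9} = \frac{1}{- \frac{1778661}{190240}} = - \frac{190240}{1778661} \approx -0.10696$)
$\left(-16380 - 14281\right) \left(47911 + A\right) = \left(-16380 - 14281\right) \left(47911 - \frac{190240}{1778661}\right) = \left(-30661\right) \frac{85217236931}{1778661} = - \frac{2612845701541391}{1778661}$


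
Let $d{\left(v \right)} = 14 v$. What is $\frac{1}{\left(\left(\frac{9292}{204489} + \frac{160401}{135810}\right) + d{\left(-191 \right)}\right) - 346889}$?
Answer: $- \frac{1028579670}{359552133621743} \approx -2.8607 \cdot 10^{-6}$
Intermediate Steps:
$\frac{1}{\left(\left(\frac{9292}{204489} + \frac{160401}{135810}\right) + d{\left(-191 \right)}\right) - 346889} = \frac{1}{\left(\left(\frac{9292}{204489} + \frac{160401}{135810}\right) + 14 \left(-191\right)\right) - 346889} = \frac{1}{\left(\left(9292 \cdot \frac{1}{204489} + 160401 \cdot \frac{1}{135810}\right) - 2674\right) - 346889} = \frac{1}{\left(\left(\frac{9292}{204489} + \frac{53467}{45270}\right) - 2674\right) - 346889} = \frac{1}{\left(\frac{1261562467}{1028579670} - 2674\right) - 346889} = \frac{1}{- \frac{2749160475113}{1028579670} - 346889} = \frac{1}{- \frac{359552133621743}{1028579670}} = - \frac{1028579670}{359552133621743}$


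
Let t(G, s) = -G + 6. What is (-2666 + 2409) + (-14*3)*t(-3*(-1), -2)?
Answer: -383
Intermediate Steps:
t(G, s) = 6 - G
(-2666 + 2409) + (-14*3)*t(-3*(-1), -2) = (-2666 + 2409) + (-14*3)*(6 - (-3)*(-1)) = -257 - 42*(6 - 1*3) = -257 - 42*(6 - 3) = -257 - 42*3 = -257 - 126 = -383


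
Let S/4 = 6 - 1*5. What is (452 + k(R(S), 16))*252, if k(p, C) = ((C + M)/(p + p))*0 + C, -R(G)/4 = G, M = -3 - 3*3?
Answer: 117936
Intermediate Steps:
M = -12 (M = -3 - 9 = -12)
S = 4 (S = 4*(6 - 1*5) = 4*(6 - 5) = 4*1 = 4)
R(G) = -4*G
k(p, C) = C (k(p, C) = ((C - 12)/(p + p))*0 + C = ((-12 + C)/((2*p)))*0 + C = ((-12 + C)*(1/(2*p)))*0 + C = ((-12 + C)/(2*p))*0 + C = 0 + C = C)
(452 + k(R(S), 16))*252 = (452 + 16)*252 = 468*252 = 117936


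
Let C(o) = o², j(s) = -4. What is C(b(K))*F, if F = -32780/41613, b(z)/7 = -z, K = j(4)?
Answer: -2336320/3783 ≈ -617.58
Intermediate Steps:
K = -4
b(z) = -7*z (b(z) = 7*(-z) = -7*z)
F = -2980/3783 (F = -32780*1/41613 = -2980/3783 ≈ -0.78773)
C(b(K))*F = (-7*(-4))²*(-2980/3783) = 28²*(-2980/3783) = 784*(-2980/3783) = -2336320/3783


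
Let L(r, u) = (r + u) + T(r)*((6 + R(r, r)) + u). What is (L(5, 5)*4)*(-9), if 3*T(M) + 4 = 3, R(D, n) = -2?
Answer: -252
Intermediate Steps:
T(M) = -1/3 (T(M) = -4/3 + (1/3)*3 = -4/3 + 1 = -1/3)
L(r, u) = -4/3 + r + 2*u/3 (L(r, u) = (r + u) - ((6 - 2) + u)/3 = (r + u) - (4 + u)/3 = (r + u) + (-4/3 - u/3) = -4/3 + r + 2*u/3)
(L(5, 5)*4)*(-9) = ((-4/3 + 5 + (2/3)*5)*4)*(-9) = ((-4/3 + 5 + 10/3)*4)*(-9) = (7*4)*(-9) = 28*(-9) = -252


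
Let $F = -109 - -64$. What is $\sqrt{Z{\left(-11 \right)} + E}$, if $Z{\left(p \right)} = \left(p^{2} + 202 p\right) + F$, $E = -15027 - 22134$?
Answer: $i \sqrt{39307} \approx 198.26 i$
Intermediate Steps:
$F = -45$ ($F = -109 + 64 = -45$)
$E = -37161$ ($E = -15027 - 22134 = -37161$)
$Z{\left(p \right)} = -45 + p^{2} + 202 p$ ($Z{\left(p \right)} = \left(p^{2} + 202 p\right) - 45 = -45 + p^{2} + 202 p$)
$\sqrt{Z{\left(-11 \right)} + E} = \sqrt{\left(-45 + \left(-11\right)^{2} + 202 \left(-11\right)\right) - 37161} = \sqrt{\left(-45 + 121 - 2222\right) - 37161} = \sqrt{-2146 - 37161} = \sqrt{-39307} = i \sqrt{39307}$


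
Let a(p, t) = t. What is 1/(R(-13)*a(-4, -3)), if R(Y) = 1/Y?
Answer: 13/3 ≈ 4.3333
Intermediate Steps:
1/(R(-13)*a(-4, -3)) = 1/(-3/(-13)) = 1/(-1/13*(-3)) = 1/(3/13) = 13/3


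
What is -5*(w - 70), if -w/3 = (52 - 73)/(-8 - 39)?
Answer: 16765/47 ≈ 356.70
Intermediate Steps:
w = -63/47 (w = -3*(52 - 73)/(-8 - 39) = -(-63)/(-47) = -(-63)*(-1)/47 = -3*21/47 = -63/47 ≈ -1.3404)
-5*(w - 70) = -5*(-63/47 - 70) = -5*(-3353/47) = 16765/47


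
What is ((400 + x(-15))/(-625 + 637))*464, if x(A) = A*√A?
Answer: 46400/3 - 580*I*√15 ≈ 15467.0 - 2246.3*I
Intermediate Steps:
x(A) = A^(3/2)
((400 + x(-15))/(-625 + 637))*464 = ((400 + (-15)^(3/2))/(-625 + 637))*464 = ((400 - 15*I*√15)/12)*464 = ((400 - 15*I*√15)*(1/12))*464 = (100/3 - 5*I*√15/4)*464 = 46400/3 - 580*I*√15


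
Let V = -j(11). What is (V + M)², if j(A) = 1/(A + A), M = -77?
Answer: 2873025/484 ≈ 5936.0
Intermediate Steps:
j(A) = 1/(2*A)
V = -1/22 (V = -1/(2*11) = -1*1/22 = -1/22 ≈ -0.045455)
(V + M)² = (-1/22 - 77)² = (-1695/22)² = 2873025/484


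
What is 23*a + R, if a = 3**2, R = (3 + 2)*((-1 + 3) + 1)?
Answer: 222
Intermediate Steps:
R = 15 (R = 5*(2 + 1) = 5*3 = 15)
a = 9
23*a + R = 23*9 + 15 = 207 + 15 = 222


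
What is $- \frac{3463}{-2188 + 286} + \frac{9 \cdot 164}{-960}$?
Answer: $\frac{21547}{76080} \approx 0.28322$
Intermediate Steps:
$- \frac{3463}{-2188 + 286} + \frac{9 \cdot 164}{-960} = - \frac{3463}{-1902} + 1476 \left(- \frac{1}{960}\right) = \left(-3463\right) \left(- \frac{1}{1902}\right) - \frac{123}{80} = \frac{3463}{1902} - \frac{123}{80} = \frac{21547}{76080}$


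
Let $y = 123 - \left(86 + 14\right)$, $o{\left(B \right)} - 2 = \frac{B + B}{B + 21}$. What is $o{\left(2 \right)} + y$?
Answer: $\frac{579}{23} \approx 25.174$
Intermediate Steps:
$o{\left(B \right)} = 2 + \frac{2 B}{21 + B}$ ($o{\left(B \right)} = 2 + \frac{B + B}{B + 21} = 2 + \frac{2 B}{21 + B}$)
$y = 23$ ($y = 123 - 100 = 23$)
$o{\left(2 \right)} + y = \frac{2 \left(21 + 2 \cdot 2\right)}{21 + 2} + 23 = \frac{2 \left(21 + 4\right)}{23} + 23 = 2 \cdot \frac{1}{23} \cdot 25 + 23 = \frac{50}{23} + 23 = \frac{579}{23}$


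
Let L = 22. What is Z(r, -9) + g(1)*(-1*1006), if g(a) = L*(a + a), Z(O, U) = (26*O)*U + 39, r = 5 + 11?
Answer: -47969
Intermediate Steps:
r = 16
Z(O, U) = 39 + 26*O*U (Z(O, U) = 26*O*U + 39 = 39 + 26*O*U)
g(a) = 44*a (g(a) = 22*(a + a) = 22*(2*a) = 44*a)
Z(r, -9) + g(1)*(-1*1006) = (39 + 26*16*(-9)) + (44*1)*(-1*1006) = (39 - 3744) + 44*(-1006) = -3705 - 44264 = -47969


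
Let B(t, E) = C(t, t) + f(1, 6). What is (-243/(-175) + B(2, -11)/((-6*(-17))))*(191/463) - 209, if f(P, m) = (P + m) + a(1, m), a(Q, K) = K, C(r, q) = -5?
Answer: -861144712/4132275 ≈ -208.39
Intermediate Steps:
f(P, m) = P + 2*m (f(P, m) = (P + m) + m = P + 2*m)
B(t, E) = 8 (B(t, E) = -5 + (1 + 2*6) = -5 + (1 + 12) = -5 + 13 = 8)
(-243/(-175) + B(2, -11)/((-6*(-17))))*(191/463) - 209 = (-243/(-175) + 8/((-6*(-17))))*(191/463) - 209 = (-243*(-1/175) + 8/102)*(191*(1/463)) - 209 = (243/175 + 8*(1/102))*(191/463) - 209 = (243/175 + 4/51)*(191/463) - 209 = (13093/8925)*(191/463) - 209 = 2500763/4132275 - 209 = -861144712/4132275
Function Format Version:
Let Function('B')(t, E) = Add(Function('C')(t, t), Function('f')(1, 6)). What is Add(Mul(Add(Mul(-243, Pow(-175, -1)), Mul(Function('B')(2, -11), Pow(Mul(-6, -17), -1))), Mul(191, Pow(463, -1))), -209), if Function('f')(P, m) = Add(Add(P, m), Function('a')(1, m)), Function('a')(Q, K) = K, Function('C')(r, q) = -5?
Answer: Rational(-861144712, 4132275) ≈ -208.39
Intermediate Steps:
Function('f')(P, m) = Add(P, Mul(2, m)) (Function('f')(P, m) = Add(Add(P, m), m) = Add(P, Mul(2, m)))
Function('B')(t, E) = 8 (Function('B')(t, E) = Add(-5, Add(1, Mul(2, 6))) = Add(-5, Add(1, 12)) = Add(-5, 13) = 8)
Add(Mul(Add(Mul(-243, Pow(-175, -1)), Mul(Function('B')(2, -11), Pow(Mul(-6, -17), -1))), Mul(191, Pow(463, -1))), -209) = Add(Mul(Add(Mul(-243, Pow(-175, -1)), Mul(8, Pow(Mul(-6, -17), -1))), Mul(191, Pow(463, -1))), -209) = Add(Mul(Add(Mul(-243, Rational(-1, 175)), Mul(8, Pow(102, -1))), Mul(191, Rational(1, 463))), -209) = Add(Mul(Add(Rational(243, 175), Mul(8, Rational(1, 102))), Rational(191, 463)), -209) = Add(Mul(Add(Rational(243, 175), Rational(4, 51)), Rational(191, 463)), -209) = Add(Mul(Rational(13093, 8925), Rational(191, 463)), -209) = Add(Rational(2500763, 4132275), -209) = Rational(-861144712, 4132275)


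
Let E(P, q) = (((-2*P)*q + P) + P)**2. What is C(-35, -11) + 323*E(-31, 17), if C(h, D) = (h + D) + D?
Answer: 317852615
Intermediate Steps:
E(P, q) = (2*P - 2*P*q)**2 (E(P, q) = ((-2*P*q + P) + P)**2 = ((P - 2*P*q) + P)**2 = (2*P - 2*P*q)**2)
C(h, D) = h + 2*D (C(h, D) = (D + h) + D = h + 2*D)
C(-35, -11) + 323*E(-31, 17) = (-35 + 2*(-11)) + 323*(4*(-31)**2*(-1 + 17)**2) = (-35 - 22) + 323*(4*961*16**2) = -57 + 323*(4*961*256) = -57 + 323*984064 = -57 + 317852672 = 317852615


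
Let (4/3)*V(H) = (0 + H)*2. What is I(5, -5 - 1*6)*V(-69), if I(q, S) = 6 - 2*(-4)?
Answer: -1449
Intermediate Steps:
I(q, S) = 14 (I(q, S) = 6 + 8 = 14)
V(H) = 3*H/2 (V(H) = 3*((0 + H)*2)/4 = 3*(H*2)/4 = 3*(2*H)/4 = 3*H/2)
I(5, -5 - 1*6)*V(-69) = 14*((3/2)*(-69)) = 14*(-207/2) = -1449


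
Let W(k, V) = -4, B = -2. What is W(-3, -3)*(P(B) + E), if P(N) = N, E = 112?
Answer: -440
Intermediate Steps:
W(-3, -3)*(P(B) + E) = -4*(-2 + 112) = -4*110 = -440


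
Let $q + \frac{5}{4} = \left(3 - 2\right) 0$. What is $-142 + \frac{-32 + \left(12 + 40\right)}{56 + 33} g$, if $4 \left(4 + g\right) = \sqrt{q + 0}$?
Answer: $- \frac{12718}{89} + \frac{5 i \sqrt{5}}{178} \approx -142.9 + 0.062811 i$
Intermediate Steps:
$q = - \frac{5}{4}$ ($q = - \frac{5}{4} + \left(3 - 2\right) 0 = - \frac{5}{4} + 1 \cdot 0 = - \frac{5}{4} + 0 = - \frac{5}{4} \approx -1.25$)
$g = -4 + \frac{i \sqrt{5}}{8}$ ($g = -4 + \frac{\sqrt{- \frac{5}{4} + 0}}{4} = -4 + \frac{\sqrt{- \frac{5}{4}}}{4} = -4 + \frac{\frac{1}{2} i \sqrt{5}}{4} = -4 + \frac{i \sqrt{5}}{8} \approx -4.0 + 0.27951 i$)
$-142 + \frac{-32 + \left(12 + 40\right)}{56 + 33} g = -142 + \frac{-32 + \left(12 + 40\right)}{56 + 33} \left(-4 + \frac{i \sqrt{5}}{8}\right) = -142 + \frac{-32 + 52}{89} \left(-4 + \frac{i \sqrt{5}}{8}\right) = -142 + 20 \cdot \frac{1}{89} \left(-4 + \frac{i \sqrt{5}}{8}\right) = -142 + \frac{20 \left(-4 + \frac{i \sqrt{5}}{8}\right)}{89} = -142 - \left(\frac{80}{89} - \frac{5 i \sqrt{5}}{178}\right) = - \frac{12718}{89} + \frac{5 i \sqrt{5}}{178}$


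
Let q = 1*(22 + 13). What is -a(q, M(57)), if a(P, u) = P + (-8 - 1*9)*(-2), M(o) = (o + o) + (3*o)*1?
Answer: -69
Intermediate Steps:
M(o) = 5*o (M(o) = 2*o + 3*o = 5*o)
q = 35 (q = 1*35 = 35)
a(P, u) = 34 + P (a(P, u) = P + (-8 - 9)*(-2) = P - 17*(-2) = P + 34 = 34 + P)
-a(q, M(57)) = -(34 + 35) = -1*69 = -69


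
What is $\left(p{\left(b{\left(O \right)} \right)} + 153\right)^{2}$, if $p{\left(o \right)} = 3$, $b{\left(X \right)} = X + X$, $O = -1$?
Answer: $24336$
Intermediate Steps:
$b{\left(X \right)} = 2 X$
$\left(p{\left(b{\left(O \right)} \right)} + 153\right)^{2} = \left(3 + 153\right)^{2} = 156^{2} = 24336$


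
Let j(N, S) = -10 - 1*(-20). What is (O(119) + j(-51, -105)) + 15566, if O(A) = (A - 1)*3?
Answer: 15930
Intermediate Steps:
j(N, S) = 10 (j(N, S) = -10 + 20 = 10)
O(A) = -3 + 3*A (O(A) = (-1 + A)*3 = -3 + 3*A)
(O(119) + j(-51, -105)) + 15566 = ((-3 + 3*119) + 10) + 15566 = ((-3 + 357) + 10) + 15566 = (354 + 10) + 15566 = 364 + 15566 = 15930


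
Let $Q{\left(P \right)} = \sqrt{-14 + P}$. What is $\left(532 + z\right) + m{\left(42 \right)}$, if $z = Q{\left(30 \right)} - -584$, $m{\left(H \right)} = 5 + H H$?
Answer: $2889$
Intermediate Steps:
$m{\left(H \right)} = 5 + H^{2}$
$z = 588$ ($z = \sqrt{-14 + 30} - -584 = \sqrt{16} + 584 = 4 + 584 = 588$)
$\left(532 + z\right) + m{\left(42 \right)} = \left(532 + 588\right) + \left(5 + 42^{2}\right) = 1120 + \left(5 + 1764\right) = 1120 + 1769 = 2889$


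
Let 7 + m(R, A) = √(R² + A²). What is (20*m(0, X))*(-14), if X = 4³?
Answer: -15960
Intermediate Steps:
X = 64
m(R, A) = -7 + √(A² + R²) (m(R, A) = -7 + √(R² + A²) = -7 + √(A² + R²))
(20*m(0, X))*(-14) = (20*(-7 + √(64² + 0²)))*(-14) = (20*(-7 + √(4096 + 0)))*(-14) = (20*(-7 + √4096))*(-14) = (20*(-7 + 64))*(-14) = (20*57)*(-14) = 1140*(-14) = -15960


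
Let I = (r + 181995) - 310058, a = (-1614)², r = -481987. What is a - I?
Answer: 3215046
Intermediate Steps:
a = 2604996
I = -610050 (I = (-481987 + 181995) - 310058 = -299992 - 310058 = -610050)
a - I = 2604996 - 1*(-610050) = 2604996 + 610050 = 3215046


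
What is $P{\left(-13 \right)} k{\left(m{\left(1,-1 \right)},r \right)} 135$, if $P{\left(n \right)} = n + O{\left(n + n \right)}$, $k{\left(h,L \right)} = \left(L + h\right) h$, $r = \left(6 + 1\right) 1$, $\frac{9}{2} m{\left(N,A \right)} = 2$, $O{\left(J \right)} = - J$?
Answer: $\frac{17420}{3} \approx 5806.7$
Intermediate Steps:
$m{\left(N,A \right)} = \frac{4}{9}$ ($m{\left(N,A \right)} = \frac{2}{9} \cdot 2 = \frac{4}{9}$)
$r = 7$ ($r = 7 \cdot 1 = 7$)
$k{\left(h,L \right)} = h \left(L + h\right)$
$P{\left(n \right)} = - n$ ($P{\left(n \right)} = n - \left(n + n\right) = n - 2 n = - n$)
$P{\left(-13 \right)} k{\left(m{\left(1,-1 \right)},r \right)} 135 = \left(-1\right) \left(-13\right) \frac{4 \left(7 + \frac{4}{9}\right)}{9} \cdot 135 = 13 \cdot \frac{4}{9} \cdot \frac{67}{9} \cdot 135 = 13 \cdot \frac{268}{81} \cdot 135 = \frac{3484}{81} \cdot 135 = \frac{17420}{3}$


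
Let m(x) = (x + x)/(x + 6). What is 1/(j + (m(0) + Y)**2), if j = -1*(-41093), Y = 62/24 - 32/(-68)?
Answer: 41616/1710514417 ≈ 2.4330e-5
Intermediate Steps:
m(x) = 2*x/(6 + x) (m(x) = (2*x)/(6 + x) = 2*x/(6 + x))
Y = 623/204 (Y = 62*(1/24) - 32*(-1/68) = 31/12 + 8/17 = 623/204 ≈ 3.0539)
j = 41093
1/(j + (m(0) + Y)**2) = 1/(41093 + (2*0/(6 + 0) + 623/204)**2) = 1/(41093 + (2*0/6 + 623/204)**2) = 1/(41093 + (2*0*(1/6) + 623/204)**2) = 1/(41093 + (0 + 623/204)**2) = 1/(41093 + (623/204)**2) = 1/(41093 + 388129/41616) = 1/(1710514417/41616) = 41616/1710514417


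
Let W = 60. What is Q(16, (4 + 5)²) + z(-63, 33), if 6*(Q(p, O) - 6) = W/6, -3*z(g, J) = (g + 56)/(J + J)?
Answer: 1525/198 ≈ 7.7020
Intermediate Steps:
z(g, J) = -(56 + g)/(6*J) (z(g, J) = -(g + 56)/(3*(J + J)) = -(56 + g)/(3*(2*J)) = -(56 + g)*1/(2*J)/3 = -(56 + g)/(6*J))
Q(p, O) = 23/3 (Q(p, O) = 6 + (60/6)/6 = 6 + (60*(⅙))/6 = 6 + (⅙)*10 = 6 + 5/3 = 23/3)
Q(16, (4 + 5)²) + z(-63, 33) = 23/3 + (⅙)*(-56 - 1*(-63))/33 = 23/3 + (⅙)*(1/33)*(-56 + 63) = 23/3 + (⅙)*(1/33)*7 = 23/3 + 7/198 = 1525/198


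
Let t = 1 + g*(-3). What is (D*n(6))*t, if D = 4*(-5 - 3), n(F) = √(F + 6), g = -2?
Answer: -448*√3 ≈ -775.96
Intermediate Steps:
n(F) = √(6 + F)
D = -32 (D = 4*(-8) = -32)
t = 7 (t = 1 - 2*(-3) = 1 + 6 = 7)
(D*n(6))*t = -32*√(6 + 6)*7 = -64*√3*7 = -448*√3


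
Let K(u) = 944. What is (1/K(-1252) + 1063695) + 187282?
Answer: 1180922289/944 ≈ 1.2510e+6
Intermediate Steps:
(1/K(-1252) + 1063695) + 187282 = (1/944 + 1063695) + 187282 = 1004128081/944 + 187282 = 1180922289/944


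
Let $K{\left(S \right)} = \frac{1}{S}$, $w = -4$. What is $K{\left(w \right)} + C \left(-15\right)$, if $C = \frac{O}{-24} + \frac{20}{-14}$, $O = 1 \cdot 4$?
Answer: $\frac{663}{28} \approx 23.679$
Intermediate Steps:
$O = 4$
$C = - \frac{67}{42}$ ($C = \frac{4}{-24} + \frac{20}{-14} = 4 \left(- \frac{1}{24}\right) + 20 \left(- \frac{1}{14}\right) = - \frac{1}{6} - \frac{10}{7} = - \frac{67}{42} \approx -1.5952$)
$K{\left(w \right)} + C \left(-15\right) = \frac{1}{-4} - - \frac{335}{14} = - \frac{1}{4} + \frac{335}{14} = \frac{663}{28}$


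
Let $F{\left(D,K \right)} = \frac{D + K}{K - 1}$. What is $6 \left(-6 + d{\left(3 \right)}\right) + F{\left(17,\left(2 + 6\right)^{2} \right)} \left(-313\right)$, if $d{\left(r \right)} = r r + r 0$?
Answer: $- \frac{2691}{7} \approx -384.43$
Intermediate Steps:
$d{\left(r \right)} = r^{2}$ ($d{\left(r \right)} = r^{2} + 0 = r^{2}$)
$F{\left(D,K \right)} = \frac{D + K}{-1 + K}$
$6 \left(-6 + d{\left(3 \right)}\right) + F{\left(17,\left(2 + 6\right)^{2} \right)} \left(-313\right) = 6 \left(-6 + 3^{2}\right) + \frac{17 + \left(2 + 6\right)^{2}}{-1 + \left(2 + 6\right)^{2}} \left(-313\right) = 6 \left(-6 + 9\right) + \frac{17 + 8^{2}}{-1 + 8^{2}} \left(-313\right) = 6 \cdot 3 + \frac{17 + 64}{-1 + 64} \left(-313\right) = 18 + \frac{1}{63} \cdot 81 \left(-313\right) = 18 + \frac{9}{7} \left(-313\right) = 18 - \frac{2817}{7} = - \frac{2691}{7}$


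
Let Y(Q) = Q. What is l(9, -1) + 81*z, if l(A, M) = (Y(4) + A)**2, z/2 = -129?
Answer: -20729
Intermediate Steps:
z = -258 (z = 2*(-129) = -258)
l(A, M) = (4 + A)**2
l(9, -1) + 81*z = (4 + 9)**2 + 81*(-258) = 13**2 - 20898 = 169 - 20898 = -20729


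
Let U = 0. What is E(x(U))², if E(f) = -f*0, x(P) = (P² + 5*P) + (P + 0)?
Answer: 0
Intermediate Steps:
x(P) = P² + 6*P (x(P) = (P² + 5*P) + P = P² + 6*P)
E(f) = 0
E(x(U))² = 0² = 0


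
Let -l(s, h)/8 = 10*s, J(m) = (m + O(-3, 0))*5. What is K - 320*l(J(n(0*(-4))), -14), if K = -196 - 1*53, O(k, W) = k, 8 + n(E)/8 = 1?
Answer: -7552249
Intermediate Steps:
n(E) = -56 (n(E) = -64 + 8*1 = -64 + 8 = -56)
J(m) = -15 + 5*m (J(m) = (m - 3)*5 = (-3 + m)*5 = -15 + 5*m)
K = -249 (K = -196 - 53 = -249)
l(s, h) = -80*s
K - 320*l(J(n(0*(-4))), -14) = -249 - (-25600)*(-15 + 5*(-56)) = -249 - (-25600)*(-15 - 280) = -249 - (-25600)*(-295) = -249 - 320*23600 = -249 - 7552000 = -7552249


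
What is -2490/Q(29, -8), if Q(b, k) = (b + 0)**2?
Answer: -2490/841 ≈ -2.9608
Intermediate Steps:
Q(b, k) = b**2
-2490/Q(29, -8) = -2490/(29**2) = -2490/841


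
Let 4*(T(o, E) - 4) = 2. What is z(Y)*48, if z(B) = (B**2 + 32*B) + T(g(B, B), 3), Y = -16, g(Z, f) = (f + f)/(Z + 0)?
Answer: -12072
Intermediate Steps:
g(Z, f) = 2*f/Z (g(Z, f) = (2*f)/Z = 2*f/Z)
T(o, E) = 9/2 (T(o, E) = 4 + (1/4)*2 = 4 + 1/2 = 9/2)
z(B) = 9/2 + B**2 + 32*B (z(B) = (B**2 + 32*B) + 9/2 = 9/2 + B**2 + 32*B)
z(Y)*48 = (9/2 + (-16)**2 + 32*(-16))*48 = (9/2 + 256 - 512)*48 = -503/2*48 = -12072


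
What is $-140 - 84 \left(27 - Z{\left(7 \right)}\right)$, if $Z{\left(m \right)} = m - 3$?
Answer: $-2072$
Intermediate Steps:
$Z{\left(m \right)} = -3 + m$
$-140 - 84 \left(27 - Z{\left(7 \right)}\right) = -140 - 84 \left(27 - \left(-3 + 7\right)\right) = -140 - 84 \left(27 - 4\right) = -140 - 1932 = -2072$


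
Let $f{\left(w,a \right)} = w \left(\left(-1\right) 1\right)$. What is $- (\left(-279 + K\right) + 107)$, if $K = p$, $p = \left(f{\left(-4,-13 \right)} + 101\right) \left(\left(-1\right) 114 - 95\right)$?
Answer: $22117$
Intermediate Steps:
$f{\left(w,a \right)} = - w$ ($f{\left(w,a \right)} = w \left(-1\right) = - w$)
$p = -21945$ ($p = \left(\left(-1\right) \left(-4\right) + 101\right) \left(\left(-1\right) 114 - 95\right) = \left(4 + 101\right) \left(-114 - 95\right) = 105 \left(-209\right) = -21945$)
$K = -21945$
$- (\left(-279 + K\right) + 107) = - (\left(-279 - 21945\right) + 107) = - (-22224 + 107) = \left(-1\right) \left(-22117\right) = 22117$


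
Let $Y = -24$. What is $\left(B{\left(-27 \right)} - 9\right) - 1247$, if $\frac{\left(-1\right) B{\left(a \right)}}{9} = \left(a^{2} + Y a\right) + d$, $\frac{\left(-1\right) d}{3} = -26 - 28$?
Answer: $-15107$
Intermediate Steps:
$d = 162$ ($d = - 3 \left(-26 - 28\right) = \left(-3\right) \left(-54\right) = 162$)
$B{\left(a \right)} = -1458 - 9 a^{2} + 216 a$ ($B{\left(a \right)} = - 9 \left(\left(a^{2} - 24 a\right) + 162\right) = - 9 \left(162 + a^{2} - 24 a\right) = -1458 - 9 a^{2} + 216 a$)
$\left(B{\left(-27 \right)} - 9\right) - 1247 = \left(\left(-1458 - 9 \left(-27\right)^{2} + 216 \left(-27\right)\right) - 9\right) - 1247 = \left(\left(-1458 - 6561 - 5832\right) - 9\right) - 1247 = \left(-13851 - 9\right) - 1247 = -13860 - 1247 = -15107$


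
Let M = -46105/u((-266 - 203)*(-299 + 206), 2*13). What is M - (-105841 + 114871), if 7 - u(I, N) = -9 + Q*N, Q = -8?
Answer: -2068825/224 ≈ -9235.8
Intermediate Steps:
u(I, N) = 16 + 8*N (u(I, N) = 7 - (-9 - 8*N) = 7 + (9 + 8*N) = 16 + 8*N)
M = -46105/224 (M = -46105/(16 + 8*(2*13)) = -46105/(16 + 8*26) = -46105/(16 + 208) = -46105/224 ≈ -205.83)
M - (-105841 + 114871) = -46105/224 - (-105841 + 114871) = -46105/224 - 1*9030 = -46105/224 - 9030 = -2068825/224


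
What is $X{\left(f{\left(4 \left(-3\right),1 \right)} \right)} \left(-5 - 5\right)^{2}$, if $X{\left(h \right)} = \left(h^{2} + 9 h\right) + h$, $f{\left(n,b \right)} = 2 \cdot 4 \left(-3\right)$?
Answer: $33600$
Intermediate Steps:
$f{\left(n,b \right)} = -24$ ($f{\left(n,b \right)} = 2 \left(-12\right) = -24$)
$X{\left(h \right)} = h^{2} + 10 h$
$X{\left(f{\left(4 \left(-3\right),1 \right)} \right)} \left(-5 - 5\right)^{2} = - 24 \left(10 - 24\right) \left(-5 - 5\right)^{2} = \left(-24\right) \left(-14\right) \left(-10\right)^{2} = 336 \cdot 100 = 33600$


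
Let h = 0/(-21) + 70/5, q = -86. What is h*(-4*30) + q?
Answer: -1766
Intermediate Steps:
h = 14 (h = 0*(-1/21) + 70*(⅕) = 0 + 14 = 14)
h*(-4*30) + q = 14*(-4*30) - 86 = 14*(-120) - 86 = -1680 - 86 = -1766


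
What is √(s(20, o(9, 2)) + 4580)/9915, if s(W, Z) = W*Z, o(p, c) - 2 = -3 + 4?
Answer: 4*√290/9915 ≈ 0.0068702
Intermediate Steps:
o(p, c) = 3 (o(p, c) = 2 + (-3 + 4) = 2 + 1 = 3)
√(s(20, o(9, 2)) + 4580)/9915 = √(20*3 + 4580)/9915 = √(60 + 4580)*(1/9915) = √4640*(1/9915) = (4*√290)*(1/9915) = 4*√290/9915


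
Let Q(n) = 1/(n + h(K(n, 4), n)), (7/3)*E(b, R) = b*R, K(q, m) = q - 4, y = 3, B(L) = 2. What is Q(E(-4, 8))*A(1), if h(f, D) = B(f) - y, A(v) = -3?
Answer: 21/103 ≈ 0.20388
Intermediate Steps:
K(q, m) = -4 + q
h(f, D) = -1 (h(f, D) = 2 - 1*3 = 2 - 3 = -1)
E(b, R) = 3*R*b/7 (E(b, R) = 3*(b*R)/7 = 3*(R*b)/7 = 3*R*b/7)
Q(n) = 1/(-1 + n) (Q(n) = 1/(n - 1) = 1/(-1 + n))
Q(E(-4, 8))*A(1) = -3/(-1 + (3/7)*8*(-4)) = -3/(-1 - 96/7) = -3/(-103/7) = -7/103*(-3) = 21/103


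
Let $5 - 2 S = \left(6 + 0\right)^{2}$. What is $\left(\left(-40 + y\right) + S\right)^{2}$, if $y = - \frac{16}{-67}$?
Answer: $\frac{54834025}{17956} \approx 3053.8$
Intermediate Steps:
$S = - \frac{31}{2}$ ($S = \frac{5}{2} - \frac{\left(6 + 0\right)^{2}}{2} = \frac{5}{2} - \frac{6^{2}}{2} = \frac{5}{2} - 18 = - \frac{31}{2} \approx -15.5$)
$y = \frac{16}{67}$ ($y = \left(-16\right) \left(- \frac{1}{67}\right) = \frac{16}{67} \approx 0.23881$)
$\left(\left(-40 + y\right) + S\right)^{2} = \left(\left(-40 + \frac{16}{67}\right) - \frac{31}{2}\right)^{2} = \left(- \frac{2664}{67} - \frac{31}{2}\right)^{2} = \left(- \frac{7405}{134}\right)^{2} = \frac{54834025}{17956}$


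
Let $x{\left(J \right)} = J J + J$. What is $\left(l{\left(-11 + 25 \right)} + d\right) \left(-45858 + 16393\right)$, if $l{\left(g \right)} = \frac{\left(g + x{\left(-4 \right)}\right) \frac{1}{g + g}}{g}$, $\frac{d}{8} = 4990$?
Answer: $- \frac{230543971845}{196} \approx -1.1762 \cdot 10^{9}$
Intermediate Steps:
$x{\left(J \right)} = J + J^{2}$ ($x{\left(J \right)} = J^{2} + J = J + J^{2}$)
$d = 39920$ ($d = 8 \cdot 4990 = 39920$)
$l{\left(g \right)} = \frac{12 + g}{2 g^{2}}$ ($l{\left(g \right)} = \frac{\left(g - 4 \left(1 - 4\right)\right) \frac{1}{g + g}}{g} = \frac{\left(g - -12\right) \frac{1}{2 g}}{g} = \frac{\left(g + 12\right) \frac{1}{2 g}}{g} = \frac{\left(12 + g\right) \frac{1}{2 g}}{g} = \frac{\frac{1}{2} \frac{1}{g} \left(12 + g\right)}{g} = \frac{12 + g}{2 g^{2}}$)
$\left(l{\left(-11 + 25 \right)} + d\right) \left(-45858 + 16393\right) = \left(\frac{12 + \left(-11 + 25\right)}{2 \left(-11 + 25\right)^{2}} + 39920\right) \left(-45858 + 16393\right) = \left(\frac{12 + 14}{2 \cdot 196} + 39920\right) \left(-29465\right) = \left(\frac{1}{2} \cdot \frac{1}{196} \cdot 26 + 39920\right) \left(-29465\right) = \left(\frac{13}{196} + 39920\right) \left(-29465\right) = \frac{7824333}{196} \left(-29465\right) = - \frac{230543971845}{196}$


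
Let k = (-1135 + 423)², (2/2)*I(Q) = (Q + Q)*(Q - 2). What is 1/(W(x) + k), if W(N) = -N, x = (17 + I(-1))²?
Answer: 1/506415 ≈ 1.9747e-6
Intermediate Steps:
I(Q) = 2*Q*(-2 + Q) (I(Q) = (Q + Q)*(Q - 2) = (2*Q)*(-2 + Q) = 2*Q*(-2 + Q))
k = 506944 (k = (-712)² = 506944)
x = 529 (x = (17 + 2*(-1)*(-2 - 1))² = (17 + 2*(-1)*(-3))² = (17 + 6)² = 23² = 529)
1/(W(x) + k) = 1/(-1*529 + 506944) = 1/(-529 + 506944) = 1/506415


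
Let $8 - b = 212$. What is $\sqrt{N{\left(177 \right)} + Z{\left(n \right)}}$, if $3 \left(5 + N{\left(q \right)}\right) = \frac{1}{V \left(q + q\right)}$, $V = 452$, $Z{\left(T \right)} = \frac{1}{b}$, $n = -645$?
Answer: $\frac{5 i \sqrt{370319541718}}{1360068} \approx 2.2372 i$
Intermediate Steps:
$b = -204$ ($b = 8 - 212 = -204$)
$Z{\left(T \right)} = - \frac{1}{204}$ ($Z{\left(T \right)} = \frac{1}{-204} = - \frac{1}{204}$)
$N{\left(q \right)} = -5 + \frac{1}{2712 q}$ ($N{\left(q \right)} = -5 + \frac{1}{3 \cdot 452 \left(q + q\right)} = -5 + \frac{1}{3 \cdot 452 \cdot 2 q} = -5 + \frac{1}{3 \cdot 904 q} = -5 + \frac{\frac{1}{904} \frac{1}{q}}{3} = -5 + \frac{1}{2712 q}$)
$\sqrt{N{\left(177 \right)} + Z{\left(n \right)}} = \sqrt{\left(-5 + \frac{1}{2712 \cdot 177}\right) - \frac{1}{204}} = \sqrt{\left(-5 + \frac{1}{2712} \cdot \frac{1}{177}\right) - \frac{1}{204}} = \sqrt{\left(-5 + \frac{1}{480024}\right) - \frac{1}{204}} = \sqrt{- \frac{2400119}{480024} - \frac{1}{204}} = \sqrt{- \frac{40842025}{8160408}} = \frac{5 i \sqrt{370319541718}}{1360068}$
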